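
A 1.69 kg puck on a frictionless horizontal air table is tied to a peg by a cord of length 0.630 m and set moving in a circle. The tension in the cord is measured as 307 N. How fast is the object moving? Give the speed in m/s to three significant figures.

T = m v²/r ⇒ v = √(T r / m) = √(307 × 0.630 / 1.69) = √114.4 = 10.70 m/s.

10.7 m/s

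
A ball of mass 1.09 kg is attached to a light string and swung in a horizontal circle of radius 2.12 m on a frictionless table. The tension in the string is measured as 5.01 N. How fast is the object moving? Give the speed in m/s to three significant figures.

3.12 m/s

T = m v²/r ⇒ v = √(T r / m) = √(5.01 × 2.12 / 1.09) = √9.744 = 3.122 m/s.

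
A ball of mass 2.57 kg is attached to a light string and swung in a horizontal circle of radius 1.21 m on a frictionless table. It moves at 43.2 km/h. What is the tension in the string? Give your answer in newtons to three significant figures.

v = 43.2 km/h = 43.2/3.6 = 12.00 m/s.
The tension is the only horizontal force, so it supplies the full centripetal force: T = m v²/r = 2.57 × (12.00)²/1.21 = 2.57 × 144.0/1.21 = 305.9 N.

306 N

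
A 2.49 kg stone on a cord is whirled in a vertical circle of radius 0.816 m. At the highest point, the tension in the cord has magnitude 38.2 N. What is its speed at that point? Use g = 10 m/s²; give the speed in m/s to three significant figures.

4.55 m/s

At the top, T + mg = mv²/r, so v = √(r(T/m + g)) = √(0.816 × (38.2/2.49 + 10.0)) = √(0.816 × 25.34) = √20.68 = 4.547 m/s.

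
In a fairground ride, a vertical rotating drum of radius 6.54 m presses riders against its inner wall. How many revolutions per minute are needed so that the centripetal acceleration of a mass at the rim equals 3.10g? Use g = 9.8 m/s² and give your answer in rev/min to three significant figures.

Require ω²r = 3.10g, so ω = √(3.10 × 9.8/6.54) = 2.155 rad/s.
In rev/min: ω × 60/(2π) = 2.155 × 60/(2π) = 20.58 rev/min.

20.6 rev/min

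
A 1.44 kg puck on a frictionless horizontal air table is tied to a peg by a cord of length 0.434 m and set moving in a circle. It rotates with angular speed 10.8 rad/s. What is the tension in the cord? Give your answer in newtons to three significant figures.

72.9 N

v = ωr = 10.8 × 0.434 = 4.687 m/s.
The tension is the only horizontal force, so it supplies the full centripetal force: T = m v²/r = 1.44 × (4.687)²/0.434 = 1.44 × 21.97/0.434 = 72.90 N.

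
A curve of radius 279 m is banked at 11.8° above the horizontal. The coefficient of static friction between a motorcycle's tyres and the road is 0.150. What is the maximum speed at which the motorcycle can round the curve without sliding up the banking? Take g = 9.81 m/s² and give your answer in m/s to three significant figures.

At the maximum speed, friction acts down the slope at its limiting value f = μN. Radially (horizontal, toward centre): N sinθ + μN cosθ = mv²/r. Vertically: N cosθ − μN sinθ = mg.
Dividing: v² = r g (sinθ + μcosθ)/(cosθ − μsinθ).
sinθ + μcosθ = 0.2045 + 0.150×0.9789 = 0.3513; cosθ − μsinθ = 0.9789 − 0.150×0.2045 = 0.9482.
v² = 279 × 9.81 × 0.3513/0.9482 = 1014 m²/s², so v = 31.85 m/s.

31.8 m/s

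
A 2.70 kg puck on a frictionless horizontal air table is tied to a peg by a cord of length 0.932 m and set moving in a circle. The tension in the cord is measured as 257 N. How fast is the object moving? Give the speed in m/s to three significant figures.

9.42 m/s

T = m v²/r ⇒ v = √(T r / m) = √(257 × 0.932 / 2.70) = √88.71 = 9.419 m/s.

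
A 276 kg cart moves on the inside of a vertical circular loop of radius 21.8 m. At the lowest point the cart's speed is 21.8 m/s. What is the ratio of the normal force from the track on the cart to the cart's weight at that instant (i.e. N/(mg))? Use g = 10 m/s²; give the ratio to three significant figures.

At the bottom, N − mg = mv²/r, so N = m(v²/r + g) and N/(mg) = v²/(rg) + 1 = (21.8)²/(21.8 × 10.0) + 1 = 2.180 + 1 = 3.180.

3.18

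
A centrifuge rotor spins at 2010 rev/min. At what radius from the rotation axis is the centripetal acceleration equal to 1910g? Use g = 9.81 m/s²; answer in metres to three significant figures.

ω = 2010 rev/min × 2π/60 = 210.5 rad/s.
a_c = ω²r = 1910g ⇒ r = 1910 × 9.81 / (210.5)² = 18740/44300 = 0.4229 m.

0.423 m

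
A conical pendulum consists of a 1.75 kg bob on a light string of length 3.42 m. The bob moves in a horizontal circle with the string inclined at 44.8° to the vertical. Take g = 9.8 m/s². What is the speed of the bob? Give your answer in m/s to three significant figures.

The radius of the circle is r = L sinθ = 3.42 × sin 44.8° = 2.410 m.
Horizontally T sinθ = mv²/r and vertically T cosθ = mg, so tanθ = v²/(rg).
v = √(r g tanθ) = √(2.410 × 9.8 × 0.9930) = √23.45 = 4.843 m/s.

4.84 m/s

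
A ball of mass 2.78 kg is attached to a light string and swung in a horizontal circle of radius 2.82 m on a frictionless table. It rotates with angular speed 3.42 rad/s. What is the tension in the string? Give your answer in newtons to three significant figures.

v = ωr = 3.42 × 2.82 = 9.644 m/s.
The tension is the only horizontal force, so it supplies the full centripetal force: T = m v²/r = 2.78 × (9.644)²/2.82 = 2.78 × 93.01/2.82 = 91.70 N.

91.7 N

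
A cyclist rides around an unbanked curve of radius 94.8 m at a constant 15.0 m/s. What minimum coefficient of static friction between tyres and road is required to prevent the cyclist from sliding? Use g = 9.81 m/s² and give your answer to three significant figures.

0.242

Friction provides the centripetal force: μ_s m g = m v²/r, so μ_s = v²/(g r) = (15.00)²/(9.81 × 94.8) = 225.0/930.0 = 0.2419.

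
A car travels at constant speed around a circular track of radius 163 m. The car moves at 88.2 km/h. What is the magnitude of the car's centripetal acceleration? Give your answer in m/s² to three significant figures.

v = 88.2 km/h = 88.2/3.6 = 24.50 m/s.
a_c = v²/r = (24.50)²/163 = 600.2/163 = 3.683 m/s².

3.68 m/s²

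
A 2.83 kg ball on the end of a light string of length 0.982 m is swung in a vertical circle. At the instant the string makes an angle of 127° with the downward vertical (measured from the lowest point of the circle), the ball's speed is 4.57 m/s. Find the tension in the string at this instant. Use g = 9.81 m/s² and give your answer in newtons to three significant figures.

Take the radial direction toward the centre of the circle as positive. The component of the weight along the string toward the centre is −mg cos φ (φ measured from the bottom), so Newton's second law along the string gives T − mg cos φ = m v²/r.
cos 127° = -0.6018, so T = m(v²/r + g cos φ) = 2.83 × ((4.57)²/0.982 + 9.81 × -0.6018) = 2.83 × (21.27 + (-5.904)) = 2.83 × 15.36 = 43.48 N.

43.5 N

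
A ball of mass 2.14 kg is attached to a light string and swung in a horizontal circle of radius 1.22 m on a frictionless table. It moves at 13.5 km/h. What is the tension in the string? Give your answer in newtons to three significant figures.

v = 13.5 km/h = 13.5/3.6 = 3.750 m/s.
The tension is the only horizontal force, so it supplies the full centripetal force: T = m v²/r = 2.14 × (3.750)²/1.22 = 2.14 × 14.06/1.22 = 24.67 N.

24.7 N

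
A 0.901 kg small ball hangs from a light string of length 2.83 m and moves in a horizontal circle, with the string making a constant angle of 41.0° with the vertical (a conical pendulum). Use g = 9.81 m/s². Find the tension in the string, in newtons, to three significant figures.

Vertically the bob has no acceleration, so T cosθ = mg.
T = mg/cosθ = 0.901 × 9.81 / cos 41.0° = 8.839/0.7547 = 11.71 N.

11.7 N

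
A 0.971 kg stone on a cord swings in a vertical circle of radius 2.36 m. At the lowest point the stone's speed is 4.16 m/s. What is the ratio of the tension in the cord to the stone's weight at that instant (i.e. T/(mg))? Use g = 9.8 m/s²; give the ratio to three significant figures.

1.75

At the bottom, T − mg = mv²/r, so T = m(v²/r + g) and T/(mg) = v²/(rg) + 1 = (4.16)²/(2.36 × 9.8) + 1 = 0.7483 + 1 = 1.748.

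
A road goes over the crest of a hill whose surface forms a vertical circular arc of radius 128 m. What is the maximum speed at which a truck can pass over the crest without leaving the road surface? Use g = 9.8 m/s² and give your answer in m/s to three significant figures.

At the crest the centre of the circle is below the truck, so the net downward (centripetal) force is mg − N = mv²/r.
The truck leaves the road when N → 0, giving v_max = √(g r) = √(9.8 × 128) = 35.42 m/s.

35.4 m/s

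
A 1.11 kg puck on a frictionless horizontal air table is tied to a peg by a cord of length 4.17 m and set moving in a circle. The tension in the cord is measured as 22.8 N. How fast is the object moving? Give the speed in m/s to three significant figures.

T = m v²/r ⇒ v = √(T r / m) = √(22.8 × 4.17 / 1.11) = √85.65 = 9.255 m/s.

9.25 m/s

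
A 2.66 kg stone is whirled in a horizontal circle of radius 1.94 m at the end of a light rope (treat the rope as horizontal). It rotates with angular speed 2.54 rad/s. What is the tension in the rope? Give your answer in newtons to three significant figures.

v = ωr = 2.54 × 1.94 = 4.928 m/s.
The tension is the only horizontal force, so it supplies the full centripetal force: T = m v²/r = 2.66 × (4.928)²/1.94 = 2.66 × 24.28/1.94 = 33.29 N.

33.3 N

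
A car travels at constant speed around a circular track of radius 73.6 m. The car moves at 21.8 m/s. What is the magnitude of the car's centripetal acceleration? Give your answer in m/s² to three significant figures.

6.46 m/s²

a_c = v²/r = (21.80)²/73.6 = 475.2/73.6 = 6.457 m/s².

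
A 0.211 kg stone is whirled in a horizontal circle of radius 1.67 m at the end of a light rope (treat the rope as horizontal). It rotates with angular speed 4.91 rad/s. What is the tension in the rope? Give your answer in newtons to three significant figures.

8.49 N

v = ωr = 4.91 × 1.67 = 8.200 m/s.
The tension is the only horizontal force, so it supplies the full centripetal force: T = m v²/r = 0.211 × (8.200)²/1.67 = 0.211 × 67.24/1.67 = 8.495 N.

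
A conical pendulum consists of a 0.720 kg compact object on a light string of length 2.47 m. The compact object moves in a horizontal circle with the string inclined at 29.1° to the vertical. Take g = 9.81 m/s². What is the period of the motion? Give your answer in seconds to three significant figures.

2.95 s

r = L sinθ = 1.201 m. From T sinθ = mω²r and T cosθ = mg: tanθ = ω²r/g, so ω² = g tanθ / r = g/(L cosθ).
ω = √(g/(L cosθ)) = √(9.81/(2.47 × 0.8738)) = √4.545 = 2.132 rad/s.
Period = 2π/ω = 2.947 s.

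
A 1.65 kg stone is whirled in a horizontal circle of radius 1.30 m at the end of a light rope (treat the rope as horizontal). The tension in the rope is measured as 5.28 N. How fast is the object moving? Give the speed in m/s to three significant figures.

2.04 m/s

T = m v²/r ⇒ v = √(T r / m) = √(5.28 × 1.30 / 1.65) = √4.160 = 2.040 m/s.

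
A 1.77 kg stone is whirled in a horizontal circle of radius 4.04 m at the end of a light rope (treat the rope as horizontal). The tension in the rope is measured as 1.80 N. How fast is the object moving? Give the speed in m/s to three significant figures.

T = m v²/r ⇒ v = √(T r / m) = √(1.80 × 4.04 / 1.77) = √4.108 = 2.027 m/s.

2.03 m/s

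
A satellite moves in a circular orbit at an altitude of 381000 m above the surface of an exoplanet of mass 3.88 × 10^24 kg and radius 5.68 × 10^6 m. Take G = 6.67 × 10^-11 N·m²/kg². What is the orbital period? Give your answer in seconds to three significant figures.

5830 s

r = R + h = 5.68 × 10^6 + 381000 = 6.061 × 10^6 m. Gravity provides the centripetal force: G M m / r² = m v² / r ⇒ v = √(GM/r) = 6534 m/s.
T = 2πr/v = 2π × 6.061 × 10^6 / 6534 = 5828 s.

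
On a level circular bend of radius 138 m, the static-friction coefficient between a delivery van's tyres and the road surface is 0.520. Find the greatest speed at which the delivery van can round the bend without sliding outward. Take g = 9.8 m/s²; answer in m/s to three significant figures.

26.5 m/s

The only inward force on a level bend is static friction, so at the limit f_s = μ_s N = μ_s m g = m v²/r.
Mass cancels: v_max = √(μ_s g r) = √(0.520 × 9.8 × 138) = √703.2 = 26.52 m/s.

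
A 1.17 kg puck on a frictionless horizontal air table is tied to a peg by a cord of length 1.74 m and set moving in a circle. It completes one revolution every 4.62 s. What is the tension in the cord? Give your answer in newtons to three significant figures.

v = 2πr/T = 2π × 1.74/4.62 = 2.366 m/s.
The tension is the only horizontal force, so it supplies the full centripetal force: T = m v²/r = 1.17 × (2.366)²/1.74 = 1.17 × 5.600/1.74 = 3.765 N.

3.77 N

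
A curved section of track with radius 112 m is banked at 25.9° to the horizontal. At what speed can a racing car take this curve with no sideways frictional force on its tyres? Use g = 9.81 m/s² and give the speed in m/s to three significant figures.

23.1 m/s

On a frictionless banked curve, N sinθ = mv²/r and N cosθ = mg, so tanθ = v²/(rg).
v = √(r g tanθ) = √(112 × 9.81 × tan 25.9°) = √(112 × 9.81 × 0.4856) = √533.5 = 23.10 m/s.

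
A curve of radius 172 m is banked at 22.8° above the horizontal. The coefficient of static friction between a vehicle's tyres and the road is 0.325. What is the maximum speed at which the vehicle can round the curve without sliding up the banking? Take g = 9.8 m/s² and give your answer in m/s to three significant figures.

At the maximum speed, friction acts down the slope at its limiting value f = μN. Radially (horizontal, toward centre): N sinθ + μN cosθ = mv²/r. Vertically: N cosθ − μN sinθ = mg.
Dividing: v² = r g (sinθ + μcosθ)/(cosθ − μsinθ).
sinθ + μcosθ = 0.3875 + 0.325×0.9219 = 0.6871; cosθ − μsinθ = 0.9219 − 0.325×0.3875 = 0.7959.
v² = 172 × 9.8 × 0.6871/0.7959 = 1455 m²/s², so v = 38.15 m/s.

38.1 m/s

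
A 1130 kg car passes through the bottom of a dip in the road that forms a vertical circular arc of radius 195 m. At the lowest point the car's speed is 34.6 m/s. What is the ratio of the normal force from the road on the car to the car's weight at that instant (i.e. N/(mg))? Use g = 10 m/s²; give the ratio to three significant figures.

1.61

At the bottom, N − mg = mv²/r, so N = m(v²/r + g) and N/(mg) = v²/(rg) + 1 = (34.6)²/(195 × 10.0) + 1 = 0.6139 + 1 = 1.614.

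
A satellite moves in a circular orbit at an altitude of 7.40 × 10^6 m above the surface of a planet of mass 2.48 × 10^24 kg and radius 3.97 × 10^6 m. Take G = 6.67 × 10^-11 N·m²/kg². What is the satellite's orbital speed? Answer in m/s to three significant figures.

Orbital radius r = R + h = 3.97 × 10^6 + 7.40 × 10^6 = 1.137 × 10^7 m.
Gravity supplies the centripetal force: G M m / r² = m v² / r, so v = √(GM/r).
v = √(6.67 × 10^-11 × 2.48 × 10^24 / 1.137 × 10^7) = √(1.455 × 10^7) = 3814 m/s.

3810 m/s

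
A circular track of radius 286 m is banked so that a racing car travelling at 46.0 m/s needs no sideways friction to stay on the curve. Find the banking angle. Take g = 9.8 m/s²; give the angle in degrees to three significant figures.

For a frictionless banked turn: horizontally N sinθ = mv²/r and vertically N cosθ = mg.
Dividing: tanθ = v²/(r g) = (46.0)²/(286 × 9.8) = 2116/2803 = 0.7550.
θ = arctan(0.7550) = 37.05°.

37.1°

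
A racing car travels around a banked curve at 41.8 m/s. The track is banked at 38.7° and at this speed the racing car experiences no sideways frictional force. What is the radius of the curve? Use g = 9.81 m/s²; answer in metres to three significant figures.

Frictionless banking: tanθ = v²/(rg), so r = v²/(g tanθ).
r = (41.8)²/(9.81 × tan 38.7°) = 1747/(9.81 × 0.8012) = 1747/7.859 = 222.3 m.

222 m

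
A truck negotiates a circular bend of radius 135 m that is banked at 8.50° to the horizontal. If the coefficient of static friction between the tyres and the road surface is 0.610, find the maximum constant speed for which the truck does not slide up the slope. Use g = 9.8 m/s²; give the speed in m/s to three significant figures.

33.2 m/s

At the maximum speed, friction acts down the slope at its limiting value f = μN. Radially (horizontal, toward centre): N sinθ + μN cosθ = mv²/r. Vertically: N cosθ − μN sinθ = mg.
Dividing: v² = r g (sinθ + μcosθ)/(cosθ − μsinθ).
sinθ + μcosθ = 0.1478 + 0.610×0.9890 = 0.7511; cosθ − μsinθ = 0.9890 − 0.610×0.1478 = 0.8989.
v² = 135 × 9.8 × 0.7511/0.8989 = 1106 m²/s², so v = 33.25 m/s.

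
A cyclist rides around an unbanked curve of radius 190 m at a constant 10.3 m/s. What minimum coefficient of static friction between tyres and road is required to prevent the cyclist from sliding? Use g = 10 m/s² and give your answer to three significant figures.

Friction provides the centripetal force: μ_s m g = m v²/r, so μ_s = v²/(g r) = (10.30)²/(10.0 × 190) = 106.1/1900 = 0.05584.

0.0558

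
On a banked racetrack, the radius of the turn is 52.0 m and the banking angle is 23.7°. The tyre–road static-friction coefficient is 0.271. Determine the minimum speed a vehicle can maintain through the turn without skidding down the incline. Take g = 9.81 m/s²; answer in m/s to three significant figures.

At the minimum speed, friction acts up the slope at its limiting value f = μN. Radially (horizontal, toward centre): N sinθ − μN cosθ = mv²/r. Vertically: N cosθ + μN sinθ = mg.
Dividing: v² = r g (sinθ − μcosθ)/(cosθ + μsinθ).
sinθ − μcosθ = 0.4019 − 0.271×0.9157 = 0.1538; cosθ + μsinθ = 0.9157 + 0.271×0.4019 = 1.025.
v² = 52.0 × 9.81 × 0.1538/1.025 = 76.58 m²/s², so v = 8.751 m/s.

8.75 m/s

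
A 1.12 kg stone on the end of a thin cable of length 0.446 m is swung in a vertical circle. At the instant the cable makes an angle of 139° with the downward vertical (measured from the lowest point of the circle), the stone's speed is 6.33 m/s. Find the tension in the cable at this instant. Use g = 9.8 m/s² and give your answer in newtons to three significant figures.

92.3 N

Take the radial direction toward the centre of the circle as positive. The component of the weight along the string toward the centre is −mg cos φ (φ measured from the bottom), so Newton's second law along the string gives T − mg cos φ = m v²/r.
cos 139° = -0.7547, so T = m(v²/r + g cos φ) = 1.12 × ((6.33)²/0.446 + 9.8 × -0.7547) = 1.12 × (89.84 + (-7.396)) = 1.12 × 82.44 = 92.34 N.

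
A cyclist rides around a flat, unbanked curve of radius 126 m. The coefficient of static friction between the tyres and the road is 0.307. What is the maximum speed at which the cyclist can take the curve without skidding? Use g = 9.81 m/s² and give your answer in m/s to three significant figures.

The only inward force on a level bend is static friction, so at the limit f_s = μ_s N = μ_s m g = m v²/r.
Mass cancels: v_max = √(μ_s g r) = √(0.307 × 9.81 × 126) = √379.5 = 19.48 m/s.

19.5 m/s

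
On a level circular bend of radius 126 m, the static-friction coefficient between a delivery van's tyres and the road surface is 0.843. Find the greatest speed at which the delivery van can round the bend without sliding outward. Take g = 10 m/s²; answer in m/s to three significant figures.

32.6 m/s

The only inward force on a level bend is static friction, so at the limit f_s = μ_s N = μ_s m g = m v²/r.
Mass cancels: v_max = √(μ_s g r) = √(0.843 × 10.0 × 126) = √1062 = 32.59 m/s.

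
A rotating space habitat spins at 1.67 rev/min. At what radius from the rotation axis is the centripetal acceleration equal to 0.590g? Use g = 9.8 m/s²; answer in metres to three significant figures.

ω = 1.67 rev/min × 2π/60 = 0.1749 rad/s.
a_c = ω²r = 0.590g ⇒ r = 0.590 × 9.8 / (0.1749)² = 5.782/0.03058 = 189.1 m.

189 m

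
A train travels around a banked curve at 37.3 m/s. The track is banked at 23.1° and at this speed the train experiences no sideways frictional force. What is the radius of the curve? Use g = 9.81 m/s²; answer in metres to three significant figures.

333 m

Frictionless banking: tanθ = v²/(rg), so r = v²/(g tanθ).
r = (37.3)²/(9.81 × tan 23.1°) = 1391/(9.81 × 0.4265) = 1391/4.184 = 332.5 m.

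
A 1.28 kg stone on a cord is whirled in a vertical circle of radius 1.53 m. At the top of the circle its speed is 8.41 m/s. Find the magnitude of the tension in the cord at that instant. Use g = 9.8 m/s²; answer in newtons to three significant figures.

At the top, both T and the weight mg point inward (toward the centre), so T + mg = mv²/r.
T = m(v²/r − g) = 1.28 × ((8.41)²/1.53 − 9.8) = 1.28 × (46.23 − 9.8) = 1.28 × 36.43 = 46.63 N.

46.6 N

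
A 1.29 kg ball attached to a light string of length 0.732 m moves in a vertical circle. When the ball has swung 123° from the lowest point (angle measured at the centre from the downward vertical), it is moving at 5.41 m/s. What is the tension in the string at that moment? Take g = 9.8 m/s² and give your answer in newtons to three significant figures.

Take the radial direction toward the centre of the circle as positive. The component of the weight along the string toward the centre is −mg cos φ (φ measured from the bottom), so Newton's second law along the string gives T − mg cos φ = m v²/r.
cos 123° = -0.5446, so T = m(v²/r + g cos φ) = 1.29 × ((5.41)²/0.732 + 9.8 × -0.5446) = 1.29 × (39.98 + (-5.337)) = 1.29 × 34.65 = 44.69 N.

44.7 N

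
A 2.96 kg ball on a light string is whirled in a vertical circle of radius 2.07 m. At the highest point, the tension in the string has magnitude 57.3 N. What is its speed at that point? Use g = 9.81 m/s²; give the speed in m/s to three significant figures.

7.77 m/s

At the top, T + mg = mv²/r, so v = √(r(T/m + g)) = √(2.07 × (57.3/2.96 + 9.81)) = √(2.07 × 29.17) = √60.38 = 7.770 m/s.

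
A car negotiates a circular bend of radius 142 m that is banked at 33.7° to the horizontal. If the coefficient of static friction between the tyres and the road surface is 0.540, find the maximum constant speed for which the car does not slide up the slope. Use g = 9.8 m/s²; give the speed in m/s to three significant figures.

51.2 m/s

At the maximum speed, friction acts down the slope at its limiting value f = μN. Radially (horizontal, toward centre): N sinθ + μN cosθ = mv²/r. Vertically: N cosθ − μN sinθ = mg.
Dividing: v² = r g (sinθ + μcosθ)/(cosθ − μsinθ).
sinθ + μcosθ = 0.5548 + 0.540×0.8320 = 1.004; cosθ − μsinθ = 0.8320 − 0.540×0.5548 = 0.5323.
v² = 142 × 9.8 × 1.004/0.5323 = 2625 m²/s², so v = 51.23 m/s.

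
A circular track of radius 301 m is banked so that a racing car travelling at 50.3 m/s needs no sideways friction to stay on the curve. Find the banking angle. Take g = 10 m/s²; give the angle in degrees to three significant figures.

For a frictionless banked turn: horizontally N sinθ = mv²/r and vertically N cosθ = mg.
Dividing: tanθ = v²/(r g) = (50.3)²/(301 × 10.0) = 2530/3010 = 0.8406.
θ = arctan(0.8406) = 40.05°.

40.0°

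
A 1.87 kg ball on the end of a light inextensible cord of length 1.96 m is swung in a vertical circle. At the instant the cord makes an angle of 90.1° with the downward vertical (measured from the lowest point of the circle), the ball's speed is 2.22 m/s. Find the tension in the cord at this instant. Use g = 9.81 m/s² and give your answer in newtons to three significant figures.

4.67 N

Take the radial direction toward the centre of the circle as positive. The component of the weight along the string toward the centre is −mg cos φ (φ measured from the bottom), so Newton's second law along the string gives T − mg cos φ = m v²/r.
cos 90.1° = -0.001745, so T = m(v²/r + g cos φ) = 1.87 × ((2.22)²/1.96 + 9.81 × -0.001745) = 1.87 × (2.514 + (-0.01712)) = 1.87 × 2.497 = 4.670 N.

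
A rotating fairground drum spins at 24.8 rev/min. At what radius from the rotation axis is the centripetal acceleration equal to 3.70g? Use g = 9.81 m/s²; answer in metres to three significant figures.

5.38 m

ω = 24.8 rev/min × 2π/60 = 2.597 rad/s.
a_c = ω²r = 3.70g ⇒ r = 3.70 × 9.81 / (2.597)² = 36.30/6.745 = 5.382 m.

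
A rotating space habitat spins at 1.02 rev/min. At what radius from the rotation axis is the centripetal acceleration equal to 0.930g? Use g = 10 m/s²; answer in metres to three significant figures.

ω = 1.02 rev/min × 2π/60 = 0.1068 rad/s.
a_c = ω²r = 0.930g ⇒ r = 0.930 × 10.0 / (0.1068)² = 9.300/0.01141 = 815.1 m.

815 m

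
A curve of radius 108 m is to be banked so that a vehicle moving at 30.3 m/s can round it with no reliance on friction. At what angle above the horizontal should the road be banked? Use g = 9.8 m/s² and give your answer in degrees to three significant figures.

With no friction, the horizontal component of the normal force provides the centripetal force: N sinθ = mv²/r, while N cosθ = mg vertically.
Dividing: tanθ = v²/(r g) = (30.3)²/(108 × 9.8) = 918.1/1058 = 0.8674.
θ = arctan(0.8674) = 40.94°.

40.9°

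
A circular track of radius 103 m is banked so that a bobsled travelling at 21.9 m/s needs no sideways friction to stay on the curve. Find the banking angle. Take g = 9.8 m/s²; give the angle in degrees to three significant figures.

With no friction, the horizontal component of the normal force provides the centripetal force: N sinθ = mv²/r, while N cosθ = mg vertically.
Dividing: tanθ = v²/(r g) = (21.9)²/(103 × 9.8) = 479.6/1009 = 0.4751.
θ = arctan(0.4751) = 25.41°.

25.4°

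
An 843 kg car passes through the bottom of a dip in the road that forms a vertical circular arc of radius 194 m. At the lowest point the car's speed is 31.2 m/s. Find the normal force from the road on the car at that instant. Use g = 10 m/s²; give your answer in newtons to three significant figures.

At the lowest point, N points up (toward the centre) and the weight mg points down (away from the centre), so the net inward force is N − mg = mv²/r.
N = m(v²/r + g) = 843 × ((31.2)²/194 + 10.0) = 843 × (5.018 + 10.0) = 843 × 15.02 = 12660 N.

12700 N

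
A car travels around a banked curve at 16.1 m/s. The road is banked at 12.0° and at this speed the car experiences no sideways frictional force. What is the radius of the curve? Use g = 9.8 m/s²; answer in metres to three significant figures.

Frictionless banking: tanθ = v²/(rg), so r = v²/(g tanθ).
r = (16.1)²/(9.8 × tan 12.0°) = 259.2/(9.8 × 0.2126) = 259.2/2.083 = 124.4 m.

124 m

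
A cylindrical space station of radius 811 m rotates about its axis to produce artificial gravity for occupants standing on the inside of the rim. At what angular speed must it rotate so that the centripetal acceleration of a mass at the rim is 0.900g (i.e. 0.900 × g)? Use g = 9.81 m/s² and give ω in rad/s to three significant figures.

0.104 rad/s

Centripetal acceleration a_c = ω²r. Setting ω²r = 0.900g:
ω = √(0.900g / r) = √(0.900 × 9.81 / 811) = √0.01089 = 0.1043 rad/s.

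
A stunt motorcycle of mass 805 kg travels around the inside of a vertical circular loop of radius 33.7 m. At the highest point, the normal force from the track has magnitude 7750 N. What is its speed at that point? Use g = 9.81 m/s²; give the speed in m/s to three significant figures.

25.6 m/s

At the top, N + mg = mv²/r, so v = √(r(N/m + g)) = √(33.7 × (7750/805 + 9.81)) = √(33.7 × 19.44) = √655.0 = 25.59 m/s.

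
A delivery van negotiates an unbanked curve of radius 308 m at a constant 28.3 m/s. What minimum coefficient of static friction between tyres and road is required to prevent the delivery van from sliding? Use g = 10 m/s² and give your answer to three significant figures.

Friction provides the centripetal force: μ_s m g = m v²/r, so μ_s = v²/(g r) = (28.30)²/(10.0 × 308) = 800.9/3080 = 0.2600.

0.260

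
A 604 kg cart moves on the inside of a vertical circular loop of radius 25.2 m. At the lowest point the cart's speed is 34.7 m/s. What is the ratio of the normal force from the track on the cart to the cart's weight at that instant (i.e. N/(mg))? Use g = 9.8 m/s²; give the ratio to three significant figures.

At the bottom, N − mg = mv²/r, so N = m(v²/r + g) and N/(mg) = v²/(rg) + 1 = (34.7)²/(25.2 × 9.8) + 1 = 4.876 + 1 = 5.876.

5.88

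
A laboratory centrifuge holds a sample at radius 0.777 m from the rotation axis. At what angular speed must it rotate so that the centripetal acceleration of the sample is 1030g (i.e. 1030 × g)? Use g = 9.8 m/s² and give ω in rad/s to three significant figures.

114 rad/s

Centripetal acceleration a_c = ω²r. Setting ω²r = 1030g:
ω = √(1030g / r) = √(1030 × 9.8 / 0.777) = √12990 = 114.0 rad/s.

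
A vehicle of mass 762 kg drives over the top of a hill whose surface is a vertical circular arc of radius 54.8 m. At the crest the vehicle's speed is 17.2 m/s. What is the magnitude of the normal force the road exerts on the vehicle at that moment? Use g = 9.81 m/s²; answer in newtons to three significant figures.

3360 N

At the crest the centripetal acceleration points downward (toward the centre of the arc), so mg − N = mv²/r.
N = m(g − v²/r) = 762 × (9.81 − (17.2)²/54.8) = 762 × (9.81 − 5.399) = 762 × 4.411 = 3362 N.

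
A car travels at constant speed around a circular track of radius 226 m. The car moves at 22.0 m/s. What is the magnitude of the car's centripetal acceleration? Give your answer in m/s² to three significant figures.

a_c = v²/r = (22.00)²/226 = 484.0/226 = 2.142 m/s².

2.14 m/s²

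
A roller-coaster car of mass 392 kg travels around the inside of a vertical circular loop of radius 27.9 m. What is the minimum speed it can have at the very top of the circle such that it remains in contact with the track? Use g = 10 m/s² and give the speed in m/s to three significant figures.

At the highest point the centre is directly below, so both the weight and N act inward: N + mg = mv²/r.
At minimum speed N → 0, so mg = mv_min²/r ⇒ v_min = √(g r) = √(10.0 × 27.9) = 16.70 m/s.

16.7 m/s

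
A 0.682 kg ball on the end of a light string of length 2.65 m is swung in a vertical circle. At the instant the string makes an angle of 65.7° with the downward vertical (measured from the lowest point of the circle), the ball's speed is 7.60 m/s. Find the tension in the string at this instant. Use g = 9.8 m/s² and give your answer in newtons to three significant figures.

Take the radial direction toward the centre of the circle as positive. The component of the weight along the string toward the centre is −mg cos φ (φ measured from the bottom), so Newton's second law along the string gives T − mg cos φ = m v²/r.
cos 65.7° = 0.4115, so T = m(v²/r + g cos φ) = 0.682 × ((7.60)²/2.65 + 9.8 × 0.4115) = 0.682 × (21.80 + (4.033)) = 0.682 × 25.83 = 17.62 N.

17.6 N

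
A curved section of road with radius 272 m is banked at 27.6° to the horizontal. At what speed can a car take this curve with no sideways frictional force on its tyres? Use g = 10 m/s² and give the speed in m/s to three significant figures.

On a frictionless banked curve, N sinθ = mv²/r and N cosθ = mg, so tanθ = v²/(rg).
v = √(r g tanθ) = √(272 × 10.0 × tan 27.6°) = √(272 × 10.0 × 0.5228) = √1422 = 37.71 m/s.

37.7 m/s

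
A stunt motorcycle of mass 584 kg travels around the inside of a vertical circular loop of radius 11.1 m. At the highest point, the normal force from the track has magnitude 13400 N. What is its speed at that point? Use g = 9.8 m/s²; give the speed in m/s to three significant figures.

19.1 m/s

At the top, N + mg = mv²/r, so v = √(r(N/m + g)) = √(11.1 × (13400/584 + 9.8)) = √(11.1 × 32.75) = √363.5 = 19.06 m/s.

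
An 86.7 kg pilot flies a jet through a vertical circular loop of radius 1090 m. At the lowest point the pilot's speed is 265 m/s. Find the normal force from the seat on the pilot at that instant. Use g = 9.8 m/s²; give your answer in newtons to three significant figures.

At the lowest point, N points up (toward the centre) and the weight mg points down (away from the centre), so the net inward force is N − mg = mv²/r.
N = m(v²/r + g) = 86.7 × ((265)²/1090 + 9.8) = 86.7 × (64.43 + 9.8) = 86.7 × 74.23 = 6435 N.

6440 N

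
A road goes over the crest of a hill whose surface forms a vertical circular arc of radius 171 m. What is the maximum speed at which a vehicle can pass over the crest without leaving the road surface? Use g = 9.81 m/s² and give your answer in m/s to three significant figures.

At the crest the centre of the circle is below the vehicle, so the net downward (centripetal) force is mg − N = mv²/r.
The vehicle leaves the road when N → 0, giving v_max = √(g r) = √(9.81 × 171) = 40.96 m/s.

41.0 m/s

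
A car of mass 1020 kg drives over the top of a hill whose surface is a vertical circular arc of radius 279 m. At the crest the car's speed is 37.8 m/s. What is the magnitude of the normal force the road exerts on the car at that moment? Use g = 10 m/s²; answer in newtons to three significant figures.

4980 N

At the crest the centripetal acceleration points downward (toward the centre of the arc), so mg − N = mv²/r.
N = m(g − v²/r) = 1020 × (10.0 − (37.8)²/279) = 1020 × (10.0 − 5.121) = 1020 × 4.879 = 4976 N.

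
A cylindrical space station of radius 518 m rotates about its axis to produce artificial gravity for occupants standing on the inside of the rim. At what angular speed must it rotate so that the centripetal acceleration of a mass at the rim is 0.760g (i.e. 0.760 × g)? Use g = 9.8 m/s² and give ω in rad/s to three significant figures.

Centripetal acceleration a_c = ω²r. Setting ω²r = 0.760g:
ω = √(0.760g / r) = √(0.760 × 9.8 / 518) = √0.01438 = 0.1199 rad/s.

0.120 rad/s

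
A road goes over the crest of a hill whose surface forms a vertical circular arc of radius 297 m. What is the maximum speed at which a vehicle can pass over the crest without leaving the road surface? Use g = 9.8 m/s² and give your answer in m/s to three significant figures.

At the crest the centre of the circle is below the vehicle, so the net downward (centripetal) force is mg − N = mv²/r.
The vehicle leaves the road when N → 0, giving v_max = √(g r) = √(9.8 × 297) = 53.95 m/s.

53.9 m/s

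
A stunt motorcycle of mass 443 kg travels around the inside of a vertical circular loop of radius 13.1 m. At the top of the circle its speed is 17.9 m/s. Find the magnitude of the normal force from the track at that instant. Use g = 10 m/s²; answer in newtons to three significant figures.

At the top, both N and the weight mg point inward (toward the centre), so N + mg = mv²/r.
N = m(v²/r − g) = 443 × ((17.9)²/13.1 − 10.0) = 443 × (24.46 − 10.0) = 443 × 14.46 = 6405 N.

6410 N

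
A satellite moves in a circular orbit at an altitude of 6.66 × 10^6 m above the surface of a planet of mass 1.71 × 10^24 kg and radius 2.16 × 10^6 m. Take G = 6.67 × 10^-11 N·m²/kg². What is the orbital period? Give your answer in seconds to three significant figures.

15400 s

r = R + h = 2.16 × 10^6 + 6.66 × 10^6 = 8.820 × 10^6 m. Gravity provides the centripetal force: G M m / r² = m v² / r ⇒ v = √(GM/r) = 3596 m/s.
T = 2πr/v = 2π × 8.820 × 10^6 / 3596 = 15410 s.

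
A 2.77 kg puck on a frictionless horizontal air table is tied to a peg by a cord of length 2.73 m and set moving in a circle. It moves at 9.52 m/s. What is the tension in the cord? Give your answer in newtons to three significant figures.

92.0 N

The tension is the only horizontal force, so it supplies the full centripetal force: T = m v²/r = 2.77 × (9.520)²/2.73 = 2.77 × 90.63/2.73 = 91.96 N.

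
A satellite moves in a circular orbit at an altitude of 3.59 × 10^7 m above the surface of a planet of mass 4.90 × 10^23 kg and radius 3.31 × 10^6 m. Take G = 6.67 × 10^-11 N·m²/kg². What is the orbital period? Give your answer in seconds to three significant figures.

270000 s

r = R + h = 3.31 × 10^6 + 3.59 × 10^7 = 3.921 × 10^7 m. Gravity provides the centripetal force: G M m / r² = m v² / r ⇒ v = √(GM/r) = 913.0 m/s.
T = 2πr/v = 2π × 3.921 × 10^7 / 913.0 = 269800 s.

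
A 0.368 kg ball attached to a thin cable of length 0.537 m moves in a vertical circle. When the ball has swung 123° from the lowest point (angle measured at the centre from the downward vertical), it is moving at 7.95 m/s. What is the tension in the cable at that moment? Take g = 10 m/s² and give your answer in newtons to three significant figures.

Take the radial direction toward the centre of the circle as positive. The component of the weight along the string toward the centre is −mg cos φ (φ measured from the bottom), so Newton's second law along the string gives T − mg cos φ = m v²/r.
cos 123° = -0.5446, so T = m(v²/r + g cos φ) = 0.368 × ((7.95)²/0.537 + 10.0 × -0.5446) = 0.368 × (117.7 + (-5.446)) = 0.368 × 112.2 = 41.31 N.

41.3 N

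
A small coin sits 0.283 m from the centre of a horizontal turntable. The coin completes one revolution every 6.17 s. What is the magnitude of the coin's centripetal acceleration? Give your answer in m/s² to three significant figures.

v = 2πr/T = 2π × 0.283/6.17 = 0.2882 m/s.
a_c = v²/r = (0.2882)²/0.283 = 0.08305/0.283 = 0.2935 m/s².

0.293 m/s²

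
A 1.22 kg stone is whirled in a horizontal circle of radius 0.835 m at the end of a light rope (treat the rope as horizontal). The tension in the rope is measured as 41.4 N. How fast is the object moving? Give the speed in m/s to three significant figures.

5.32 m/s

T = m v²/r ⇒ v = √(T r / m) = √(41.4 × 0.835 / 1.22) = √28.34 = 5.323 m/s.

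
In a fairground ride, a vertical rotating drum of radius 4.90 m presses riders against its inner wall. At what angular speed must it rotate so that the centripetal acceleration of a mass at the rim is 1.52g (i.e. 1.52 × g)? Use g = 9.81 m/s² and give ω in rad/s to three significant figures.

1.74 rad/s

Centripetal acceleration a_c = ω²r. Setting ω²r = 1.52g:
ω = √(1.52g / r) = √(1.52 × 9.81 / 4.90) = √3.043 = 1.744 rad/s.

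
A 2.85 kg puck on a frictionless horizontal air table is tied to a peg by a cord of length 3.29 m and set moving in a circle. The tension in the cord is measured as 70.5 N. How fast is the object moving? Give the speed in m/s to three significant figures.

9.02 m/s

T = m v²/r ⇒ v = √(T r / m) = √(70.5 × 3.29 / 2.85) = √81.38 = 9.021 m/s.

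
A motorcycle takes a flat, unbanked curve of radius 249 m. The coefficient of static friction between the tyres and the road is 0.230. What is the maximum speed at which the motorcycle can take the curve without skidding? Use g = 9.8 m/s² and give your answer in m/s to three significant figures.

23.7 m/s

On a flat curve, static friction is the only horizontal force, so it must supply the full centripetal force: μ_s m g = m v²/r.
Mass cancels: v_max = √(μ_s g r) = √(0.230 × 9.8 × 249) = √561.2 = 23.69 m/s.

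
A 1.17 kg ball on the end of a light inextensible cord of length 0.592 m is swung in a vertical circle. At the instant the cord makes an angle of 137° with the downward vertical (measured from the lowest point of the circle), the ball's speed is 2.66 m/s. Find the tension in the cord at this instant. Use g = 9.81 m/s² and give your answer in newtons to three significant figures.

5.59 N

Take the radial direction toward the centre of the circle as positive. The component of the weight along the string toward the centre is −mg cos φ (φ measured from the bottom), so Newton's second law along the string gives T − mg cos φ = m v²/r.
cos 137° = -0.7314, so T = m(v²/r + g cos φ) = 1.17 × ((2.66)²/0.592 + 9.81 × -0.7314) = 1.17 × (11.95 + (-7.175)) = 1.17 × 4.777 = 5.590 N.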